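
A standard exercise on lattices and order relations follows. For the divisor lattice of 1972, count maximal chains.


A maximal chain goes from the minimum element to a maximal element via cover relations.
Counting all min-to-max paths in the cover graph.
Total maximal chains: 12


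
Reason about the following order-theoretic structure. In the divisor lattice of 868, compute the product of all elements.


Divisors of 868: [1, 2, 4, 7, 14, 28, 31, 62, 124, 217, 434, 868]
Product = n^(d(n)/2) = 868^(12/2)
Product = 427679418638209024


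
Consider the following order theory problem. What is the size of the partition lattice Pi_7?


B(n) = number of set partitions of an n-element set.
B(n) satisfies the recurrence: B(n+1) = sum_k C(n,k)*B(k).
B(7) = 877


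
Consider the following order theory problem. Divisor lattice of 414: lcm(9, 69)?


Join=lcm.
gcd(9,69)=3
lcm=207


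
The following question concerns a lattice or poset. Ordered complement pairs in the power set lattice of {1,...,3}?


Complement pair (a,b): a meet b = bottom, a join b = top.
Here: A intersect B = {} and A union B = {1,...,3}.
Pairs found: ({},{1,2,3}), ({1},{2,3}), ({2},{1,3}), ({3},{1,2}), ... (4 more)
Total ordered pairs: 8


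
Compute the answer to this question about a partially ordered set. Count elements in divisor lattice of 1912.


Divisors of 1912: [1, 2, 4, 8, 239, 478, 956, 1912]
Count: 8


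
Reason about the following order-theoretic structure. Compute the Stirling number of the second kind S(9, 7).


S(n,k) = k*S(n-1,k) + S(n-1,k-1).
S(8,7) = 28, S(8,6) = 266
S(9,7) = 7*28 + 266 = 196 + 266
S(9,7) = 462


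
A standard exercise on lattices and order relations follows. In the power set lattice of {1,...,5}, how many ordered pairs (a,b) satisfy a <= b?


The order relation is {(a,b) : a <= b}, reflexive so it includes (a,a).
Examples: ({},{}), ({},{1,2}), ({},{1,2,3}), ({},{1,2,3,4}), ({},{1,2,3,4,5}), ...
Total ordered pairs: 243


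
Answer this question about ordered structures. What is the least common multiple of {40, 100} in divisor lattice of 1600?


In a divisor lattice, join = lcm (least common multiple).
Compute lcm iteratively: start with first element, then lcm(current, next).
Elements: [40, 100]
lcm(40,100) = 200
Final lcm = 200


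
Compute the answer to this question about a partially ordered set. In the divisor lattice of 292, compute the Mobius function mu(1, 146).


In a divisor lattice, mu(a,b) = mu(b/a) where mu is the classical Mobius function.
b/a = 146/1 = 146
Prime factorization of 146: primes [2, 73]
146 is squarefree with 2 prime factor(s), so mu(146) = (-1)^2 = 1


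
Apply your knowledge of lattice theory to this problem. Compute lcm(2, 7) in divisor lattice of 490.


In a divisor lattice, join = lcm (least common multiple).
gcd(2,7) = 1
lcm(2,7) = 2*7/gcd = 14/1 = 14


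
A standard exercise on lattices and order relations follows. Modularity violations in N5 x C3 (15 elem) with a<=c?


Modular law: if a <= c then a v (b ^ c) = (a v b) ^ c.
Check all triples (a,b,c) with a <= c among 15 elements.
  e.g. a=(a,0), b=(c,0), c=(b,0): lhs=(a,0) != rhs=(b,0)
  e.g. a=(a,0), b=(c,1), c=(b,0): lhs=(a,0) != rhs=(b,0)
Total violating triples: 18


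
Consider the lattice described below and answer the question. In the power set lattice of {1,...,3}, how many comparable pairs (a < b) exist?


A comparable pair {a,b} has a < b or b < a in the order.
Count unordered pairs where one element is strictly below the other.
Examples: {{},{1}}, {{},{2}}, {{},{3}}, {{},{1,2}}, ...
Total comparable pairs: 19


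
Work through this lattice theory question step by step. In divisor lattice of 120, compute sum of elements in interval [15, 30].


Interval [15,30] in divisors of 120: [15, 30]
Sum = 45


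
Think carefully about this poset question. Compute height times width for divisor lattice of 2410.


Height = length of longest chain minus 1; width = size of largest antichain.
A maximum chain: 1 | 241 | 1205 | 2410  (height 3).
A maximum antichain: {2, 5, 241}  (width 3).
Product = 3 * 3 = 9


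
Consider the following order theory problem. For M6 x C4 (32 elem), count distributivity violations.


Distributive law: a ^ (b v c) = (a ^ b) v (a ^ c).
Check all 32^3 = 32768 ordered triples (a,b,c).
  e.g. a=(a1,0), b=(a2,0), c=(a3,0): lhs=(a1,0) != rhs=(0,0)
  e.g. a=(a1,0), b=(a2,0), c=(a3,1): lhs=(a1,0) != rhs=(0,0)
Total violating triples: 7680


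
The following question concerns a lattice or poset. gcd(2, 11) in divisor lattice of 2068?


Meet=gcd.
gcd(2,11)=1


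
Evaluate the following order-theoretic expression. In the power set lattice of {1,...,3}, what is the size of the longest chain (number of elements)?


A chain is a totally ordered subset; we count the number of elements in a maximum chain.
Compute, for each element x, the size of the longest chain ending at x:
  {}: 1
  {1}: 2
  {2}: 2
  {3}: 2
  {1,2}: 3
  {1,3}: 3
  ...
A maximum chain: {} < {1} < {1,2} < {1,2,3}
Number of elements in the longest chain: 4


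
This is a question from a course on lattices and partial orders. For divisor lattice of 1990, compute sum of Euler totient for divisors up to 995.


Divisors of 1990 up to 995: [1, 2, 5, 10, 199, 398, 995]
phi values: [1, 1, 4, 4, 198, 198, 792]
Sum = 1198


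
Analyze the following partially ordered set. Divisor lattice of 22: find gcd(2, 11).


In a divisor lattice, meet = gcd (greatest common divisor).
By Euclidean algorithm or factoring: gcd(2,11) = 1


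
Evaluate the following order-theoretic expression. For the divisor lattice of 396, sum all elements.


sigma(n) = sum of divisors.
Divisors of 396: [1, 2, 3, 4, 6, 9, 11, 12, 18, 22, 33, 36, 44, 66, 99, 132, 198, 396]
Sum = 1092


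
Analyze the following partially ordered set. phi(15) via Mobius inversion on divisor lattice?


phi(n) = n * prod_{p|n} (1 - 1/p).
Prime divisors of 15: [3, 5]
phi(15) = 15 * (1 - 1/3) * (1 - 1/5)
phi(15) = 8


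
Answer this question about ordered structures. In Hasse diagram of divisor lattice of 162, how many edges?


A cover relation a -< b holds when a < b with no c strictly between.
Cover relations:
  1 -< 2
  1 -< 3
  2 -< 6
  3 -< 6
  3 -< 9
  6 -< 18
  9 -< 18
  9 -< 27
  ...5 more
Total: 13


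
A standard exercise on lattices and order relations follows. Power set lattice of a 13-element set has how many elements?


Power set = 2^n.
2^13 = 8192


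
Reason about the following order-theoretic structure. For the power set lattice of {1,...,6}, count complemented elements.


An element a is complemented if some b has a meet b = bottom, a join b = top.
every subset A has complement S\A, so all elements are complemented.
Complemented elements: {}, {1}, {2}, {3}, {4}, {5}, ... (58 more)
Count: 64


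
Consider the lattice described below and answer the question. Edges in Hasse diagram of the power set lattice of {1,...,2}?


A cover relation a -< b holds when a < b with no c strictly between.
Cover relations:
  {} -< {1}
  {} -< {2}
  {1} -< {1,2}
  {2} -< {1,2}
Total: 4


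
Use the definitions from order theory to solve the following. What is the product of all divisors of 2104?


Divisors of 2104: [1, 2, 4, 8, 263, 526, 1052, 2104]
Product = n^(d(n)/2) = 2104^(8/2)
Product = 19596699897856


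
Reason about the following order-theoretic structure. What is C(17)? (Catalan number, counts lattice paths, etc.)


C(n) = C(2n, n) / (n+1).
C(34, 17) = 2333606220
C(17) = 2333606220 / 18 = 129644790


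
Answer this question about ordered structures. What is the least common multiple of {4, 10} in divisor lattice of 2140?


In a divisor lattice, join = lcm (least common multiple).
Compute lcm iteratively: start with first element, then lcm(current, next).
Elements: [4, 10]
lcm(4,10) = 20
Final lcm = 20


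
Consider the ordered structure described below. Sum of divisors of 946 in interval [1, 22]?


Interval [1,22] in divisors of 946: [1, 2, 11, 22]
Sum = 36


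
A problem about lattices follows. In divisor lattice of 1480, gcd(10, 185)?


Meet=gcd.
gcd(10,185)=5


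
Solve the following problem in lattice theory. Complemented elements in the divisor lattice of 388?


An element a is complemented if some b has a meet b = bottom, a join b = top.
a is complemented iff gcd(a, n/a)=1, i.e. a is a unitary divisor of 388.
Complemented elements: 1, 4, 97, 388
Count: 4


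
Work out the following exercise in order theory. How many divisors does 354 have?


Divisors of 354: [1, 2, 3, 6, 59, 118, 177, 354]
Count: 8


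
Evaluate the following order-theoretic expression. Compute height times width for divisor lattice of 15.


Height = length of longest chain minus 1; width = size of largest antichain.
A maximum chain: 1 | 5 | 15  (height 2).
A maximum antichain: {3, 5}  (width 2).
Product = 2 * 2 = 4


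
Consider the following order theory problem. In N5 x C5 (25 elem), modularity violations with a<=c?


Modular law: if a <= c then a v (b ^ c) = (a v b) ^ c.
Check all triples (a,b,c) with a <= c among 25 elements.
  e.g. a=(a,0), b=(c,0), c=(b,0): lhs=(a,0) != rhs=(b,0)
  e.g. a=(a,0), b=(c,1), c=(b,0): lhs=(a,0) != rhs=(b,0)
Total violating triples: 75


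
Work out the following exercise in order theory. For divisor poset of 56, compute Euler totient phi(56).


phi(n) = n * prod_{p|n} (1 - 1/p).
Prime divisors of 56: [2, 7]
phi(56) = 56 * (1 - 1/2) * (1 - 1/7)
phi(56) = 24


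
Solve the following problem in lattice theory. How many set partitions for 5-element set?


B(n) = number of set partitions of an n-element set.
B(n) satisfies the recurrence: B(n+1) = sum_k C(n,k)*B(k).
B(5) = 52


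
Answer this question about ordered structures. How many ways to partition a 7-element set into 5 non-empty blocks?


S(n,k) = k*S(n-1,k) + S(n-1,k-1).
S(6,5) = 15, S(6,4) = 65
S(7,5) = 5*15 + 65 = 75 + 65
S(7,5) = 140


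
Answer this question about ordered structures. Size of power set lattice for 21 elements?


Power set = 2^n.
2^21 = 2097152


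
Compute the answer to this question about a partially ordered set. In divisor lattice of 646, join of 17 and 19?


In a divisor lattice, join = lcm (least common multiple).
gcd(17,19) = 1
lcm(17,19) = 17*19/gcd = 323/1 = 323


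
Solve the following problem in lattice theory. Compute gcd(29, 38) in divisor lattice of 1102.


In a divisor lattice, meet = gcd (greatest common divisor).
By Euclidean algorithm or factoring: gcd(29,38) = 1


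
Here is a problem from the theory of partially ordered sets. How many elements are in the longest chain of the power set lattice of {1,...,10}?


A chain is a totally ordered subset; we count the number of elements in a maximum chain.
Compute, for each element x, the size of the longest chain ending at x:
  {}: 1
  {1}: 2
  {2}: 2
  {3}: 2
  {4}: 2
  {5}: 2
  ...
A maximum chain: {} < {1} < {1,2} < {1,2,3} < {1,2,3,4} < {1,2,3,4,5} < {1,2,3,4,5,6} < {1,2,3,4,5,6,7} < {1,2,3,4,5,6,7,8} < {1,2,3,4,5,6,7,8,9} < {1,2,3,4,5,6,7,8,9,10}
Number of elements in the longest chain: 11


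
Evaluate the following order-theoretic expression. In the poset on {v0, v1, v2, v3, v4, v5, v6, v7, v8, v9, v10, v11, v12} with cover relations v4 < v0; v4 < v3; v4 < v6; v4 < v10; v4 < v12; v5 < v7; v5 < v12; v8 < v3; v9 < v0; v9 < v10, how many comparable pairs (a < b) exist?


A comparable pair {a,b} has a < b or b < a in the order.
Count unordered pairs where one element is strictly below the other.
Examples: {v0,v4}, {v0,v9}, {v3,v4}, {v3,v8}, ...
Total comparable pairs: 10


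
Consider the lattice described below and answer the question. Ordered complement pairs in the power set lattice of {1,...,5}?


Complement pair (a,b): a meet b = bottom, a join b = top.
Here: A intersect B = {} and A union B = {1,...,5}.
Pairs found: ({},{1,2,3,4,5}), ({1},{2,3,4,5}), ({2},{1,3,4,5}), ({3},{1,2,4,5}), ... (28 more)
Total ordered pairs: 32


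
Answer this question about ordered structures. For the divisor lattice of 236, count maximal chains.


A maximal chain goes from the minimum element to a maximal element via cover relations.
Counting all min-to-max paths in the cover graph.
Total maximal chains: 3


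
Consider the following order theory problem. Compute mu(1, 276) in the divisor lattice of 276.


In a divisor lattice, mu(a,b) = mu(b/a) where mu is the classical Mobius function.
b/a = 276/1 = 276
Prime factorization of 276: primes [2, 3, 23]
276 is not squarefree, so mu(276) = 0


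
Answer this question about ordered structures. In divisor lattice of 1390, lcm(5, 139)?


Join=lcm.
gcd(5,139)=1
lcm=695


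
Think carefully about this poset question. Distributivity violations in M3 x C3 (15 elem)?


Distributive law: a ^ (b v c) = (a ^ b) v (a ^ c).
Check all 15^3 = 3375 ordered triples (a,b,c).
  e.g. a=(a1,0), b=(a2,0), c=(a3,0): lhs=(a1,0) != rhs=(0,0)
  e.g. a=(a1,0), b=(a2,0), c=(a3,1): lhs=(a1,0) != rhs=(0,0)
Total violating triples: 162


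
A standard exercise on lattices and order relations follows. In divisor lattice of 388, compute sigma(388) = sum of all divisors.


sigma(n) = sum of divisors.
Divisors of 388: [1, 2, 4, 97, 194, 388]
Sum = 686


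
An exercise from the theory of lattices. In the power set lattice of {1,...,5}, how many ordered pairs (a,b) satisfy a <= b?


The order relation is {(a,b) : a <= b}, reflexive so it includes (a,a).
Examples: ({},{}), ({},{1,2}), ({},{1,2,3}), ({},{1,2,3,4}), ({},{1,2,3,4,5}), ...
Total ordered pairs: 243


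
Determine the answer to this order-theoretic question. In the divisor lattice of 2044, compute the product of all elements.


Divisors of 2044: [1, 2, 4, 7, 14, 28, 73, 146, 292, 511, 1022, 2044]
Product = n^(d(n)/2) = 2044^(12/2)
Product = 72926496312011001856


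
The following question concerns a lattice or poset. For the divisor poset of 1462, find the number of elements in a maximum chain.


A chain is a totally ordered subset; we count the number of elements in a maximum chain.
Compute, for each element x, the size of the longest chain ending at x:
  1: 1
  2: 2
  17: 2
  43: 2
  34: 3
  86: 3
  ...
A maximum chain: 1 < 2 < 34 < 1462
Number of elements in the longest chain: 4


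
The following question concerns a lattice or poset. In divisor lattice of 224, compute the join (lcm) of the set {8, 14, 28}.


In a divisor lattice, join = lcm (least common multiple).
Compute lcm iteratively: start with first element, then lcm(current, next).
Elements: [8, 14, 28]
lcm(8,14) = 56
lcm(56,28) = 56
Final lcm = 56


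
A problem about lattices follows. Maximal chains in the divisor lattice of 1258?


A maximal chain goes from the minimum element to a maximal element via cover relations.
Counting all min-to-max paths in the cover graph.
Total maximal chains: 6


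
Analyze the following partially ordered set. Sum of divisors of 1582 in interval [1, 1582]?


Interval [1,1582] in divisors of 1582: [1, 2, 7, 14, 113, 226, 791, 1582]
Sum = 2736


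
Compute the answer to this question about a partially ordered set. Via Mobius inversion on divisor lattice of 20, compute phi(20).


phi(n) = n * prod_{p|n} (1 - 1/p).
Prime divisors of 20: [2, 5]
phi(20) = 20 * (1 - 1/2) * (1 - 1/5)
phi(20) = 8


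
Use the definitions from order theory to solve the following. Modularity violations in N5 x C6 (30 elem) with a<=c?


Modular law: if a <= c then a v (b ^ c) = (a v b) ^ c.
Check all triples (a,b,c) with a <= c among 30 elements.
  e.g. a=(a,0), b=(c,0), c=(b,0): lhs=(a,0) != rhs=(b,0)
  e.g. a=(a,0), b=(c,1), c=(b,0): lhs=(a,0) != rhs=(b,0)
Total violating triples: 126


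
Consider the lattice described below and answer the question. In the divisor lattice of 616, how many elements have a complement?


An element a is complemented if some b has a meet b = bottom, a join b = top.
a is complemented iff gcd(a, n/a)=1, i.e. a is a unitary divisor of 616.
Complemented elements: 1, 7, 8, 11, 56, 77, ... (2 more)
Count: 8


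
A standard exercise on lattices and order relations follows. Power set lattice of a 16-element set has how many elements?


Power set = 2^n.
2^16 = 65536


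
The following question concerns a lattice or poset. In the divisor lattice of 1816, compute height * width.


Height = length of longest chain minus 1; width = size of largest antichain.
A maximum chain: 1 | 227 | 454 | 908 | 1816  (height 4).
A maximum antichain: {2, 227}  (width 2).
Product = 4 * 2 = 8


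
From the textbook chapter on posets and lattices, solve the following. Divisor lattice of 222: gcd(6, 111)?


Meet=gcd.
gcd(6,111)=3


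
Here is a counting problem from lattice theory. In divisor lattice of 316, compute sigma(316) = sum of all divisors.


sigma(n) = sum of divisors.
Divisors of 316: [1, 2, 4, 79, 158, 316]
Sum = 560


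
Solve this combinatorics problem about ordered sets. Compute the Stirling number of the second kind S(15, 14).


S(n,k) = k*S(n-1,k) + S(n-1,k-1).
S(14,14) = 1, S(14,13) = 91
S(15,14) = 14*1 + 91 = 14 + 91
S(15,14) = 105


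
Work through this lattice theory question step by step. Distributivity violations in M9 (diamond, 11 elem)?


Distributive law: a ^ (b v c) = (a ^ b) v (a ^ c).
Check all 11^3 = 1331 ordered triples (a,b,c).
  e.g. a=a1, b=a2, c=a3: lhs=a1 != rhs=0
  e.g. a=a1, b=a2, c=a4: lhs=a1 != rhs=0
Total violating triples: 504


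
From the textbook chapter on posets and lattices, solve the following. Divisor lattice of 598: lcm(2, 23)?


Join=lcm.
gcd(2,23)=1
lcm=46


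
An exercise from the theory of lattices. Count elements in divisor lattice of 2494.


Divisors of 2494: [1, 2, 29, 43, 58, 86, 1247, 2494]
Count: 8


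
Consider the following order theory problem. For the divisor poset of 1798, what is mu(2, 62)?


In a divisor lattice, mu(a,b) = mu(b/a) where mu is the classical Mobius function.
b/a = 62/2 = 31
Prime factorization of 31: primes [31]
31 is squarefree with 1 prime factor(s), so mu(31) = (-1)^1 = -1


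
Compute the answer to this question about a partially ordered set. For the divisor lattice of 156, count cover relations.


A cover relation a -< b holds when a < b with no c strictly between.
Cover relations:
  1 -< 2
  1 -< 3
  1 -< 13
  2 -< 4
  2 -< 6
  2 -< 26
  3 -< 6
  3 -< 39
  ...12 more
Total: 20


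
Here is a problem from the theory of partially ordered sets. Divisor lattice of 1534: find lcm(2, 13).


In a divisor lattice, join = lcm (least common multiple).
gcd(2,13) = 1
lcm(2,13) = 2*13/gcd = 26/1 = 26


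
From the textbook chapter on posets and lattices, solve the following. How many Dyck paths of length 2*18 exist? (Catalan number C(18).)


C(n) = C(2n, n) / (n+1).
C(36, 18) = 9075135300
C(18) = 9075135300 / 19 = 477638700


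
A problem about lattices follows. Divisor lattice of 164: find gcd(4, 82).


In a divisor lattice, meet = gcd (greatest common divisor).
By Euclidean algorithm or factoring: gcd(4,82) = 2


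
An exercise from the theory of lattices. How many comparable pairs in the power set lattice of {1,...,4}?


A comparable pair {a,b} has a < b or b < a in the order.
Count unordered pairs where one element is strictly below the other.
Examples: {{},{1}}, {{},{2}}, {{},{3}}, {{},{4}}, ...
Total comparable pairs: 65


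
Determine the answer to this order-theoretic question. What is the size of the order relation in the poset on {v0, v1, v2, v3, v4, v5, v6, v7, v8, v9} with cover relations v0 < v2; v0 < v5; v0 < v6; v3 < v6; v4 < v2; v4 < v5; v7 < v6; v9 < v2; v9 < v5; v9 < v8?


The order relation is {(a,b) : a <= b}, reflexive so it includes (a,a).
Examples: (v0,v0), (v0,v2), (v0,v5), (v0,v6), (v1,v1), ...
Total ordered pairs: 20


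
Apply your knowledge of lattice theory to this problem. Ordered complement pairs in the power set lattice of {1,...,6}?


Complement pair (a,b): a meet b = bottom, a join b = top.
Here: A intersect B = {} and A union B = {1,...,6}.
Pairs found: ({},{1,2,3,4,5,6}), ({1},{2,3,4,5,6}), ({2},{1,3,4,5,6}), ({3},{1,2,4,5,6}), ... (60 more)
Total ordered pairs: 64


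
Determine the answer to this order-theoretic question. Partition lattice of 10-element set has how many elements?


B(n) = number of set partitions of an n-element set.
B(n) satisfies the recurrence: B(n+1) = sum_k C(n,k)*B(k).
B(10) = 115975


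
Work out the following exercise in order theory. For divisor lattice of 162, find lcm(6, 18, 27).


In a divisor lattice, join = lcm (least common multiple).
Compute lcm iteratively: start with first element, then lcm(current, next).
Elements: [6, 18, 27]
lcm(6,18) = 18
lcm(18,27) = 54
Final lcm = 54


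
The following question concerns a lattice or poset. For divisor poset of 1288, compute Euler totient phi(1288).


phi(n) = n * prod_{p|n} (1 - 1/p).
Prime divisors of 1288: [2, 7, 23]
phi(1288) = 1288 * (1 - 1/2) * (1 - 1/7) * (1 - 1/23)
phi(1288) = 528


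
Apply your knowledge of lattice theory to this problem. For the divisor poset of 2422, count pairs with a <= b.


The order relation is {(a,b) : a <= b}, reflexive so it includes (a,a).
Examples: (1,1), (1,1211), (1,14), (1,173), (1,2), ...
Total ordered pairs: 27


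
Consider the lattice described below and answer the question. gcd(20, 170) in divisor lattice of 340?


Meet=gcd.
gcd(20,170)=10


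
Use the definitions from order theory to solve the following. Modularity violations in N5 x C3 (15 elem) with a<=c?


Modular law: if a <= c then a v (b ^ c) = (a v b) ^ c.
Check all triples (a,b,c) with a <= c among 15 elements.
  e.g. a=(a,0), b=(c,0), c=(b,0): lhs=(a,0) != rhs=(b,0)
  e.g. a=(a,0), b=(c,1), c=(b,0): lhs=(a,0) != rhs=(b,0)
Total violating triples: 18


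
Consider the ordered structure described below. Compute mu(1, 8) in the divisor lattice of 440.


In a divisor lattice, mu(a,b) = mu(b/a) where mu is the classical Mobius function.
b/a = 8/1 = 8
Prime factorization of 8: primes [2]
8 is not squarefree, so mu(8) = 0


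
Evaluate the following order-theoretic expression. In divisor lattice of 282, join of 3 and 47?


In a divisor lattice, join = lcm (least common multiple).
gcd(3,47) = 1
lcm(3,47) = 3*47/gcd = 141/1 = 141


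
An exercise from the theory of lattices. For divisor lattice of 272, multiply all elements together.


Divisors of 272: [1, 2, 4, 8, 16, 17, 34, 68, 136, 272]
Product = n^(d(n)/2) = 272^(10/2)
Product = 1488827973632


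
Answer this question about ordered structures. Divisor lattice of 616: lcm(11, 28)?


Join=lcm.
gcd(11,28)=1
lcm=308


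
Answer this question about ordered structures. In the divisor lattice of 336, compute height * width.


Height = length of longest chain minus 1; width = size of largest antichain.
A maximum chain: 1 | 7 | 21 | 42 | 84 | 168 | 336  (height 6).
A maximum antichain: {4, 6, 14, 21}  (width 4).
Product = 6 * 4 = 24


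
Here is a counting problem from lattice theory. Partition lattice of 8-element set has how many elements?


B(n) = number of set partitions of an n-element set.
B(n) satisfies the recurrence: B(n+1) = sum_k C(n,k)*B(k).
B(8) = 4140


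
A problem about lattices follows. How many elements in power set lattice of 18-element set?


Power set = 2^n.
2^18 = 262144


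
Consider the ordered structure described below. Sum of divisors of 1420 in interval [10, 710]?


Interval [10,710] in divisors of 1420: [10, 710]
Sum = 720


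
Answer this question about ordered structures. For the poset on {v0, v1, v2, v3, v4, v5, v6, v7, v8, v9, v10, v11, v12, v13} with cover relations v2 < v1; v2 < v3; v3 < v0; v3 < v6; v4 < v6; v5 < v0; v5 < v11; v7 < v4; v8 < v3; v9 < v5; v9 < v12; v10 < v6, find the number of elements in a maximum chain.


A chain is a totally ordered subset; we count the number of elements in a maximum chain.
Compute, for each element x, the size of the longest chain ending at x:
  v2: 1
  v7: 1
  v8: 1
  v9: 1
  v10: 1
  v13: 1
  ...
A maximum chain: v2 < v3 < v0
Number of elements in the longest chain: 3


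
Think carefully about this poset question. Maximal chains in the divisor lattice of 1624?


A maximal chain goes from the minimum element to a maximal element via cover relations.
Counting all min-to-max paths in the cover graph.
Total maximal chains: 20


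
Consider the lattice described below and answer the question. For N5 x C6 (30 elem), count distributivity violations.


Distributive law: a ^ (b v c) = (a ^ b) v (a ^ c).
Check all 30^3 = 27000 ordered triples (a,b,c).
  e.g. a=(b,0), b=(a,0), c=(c,0): lhs=(b,0) != rhs=(a,0)
  e.g. a=(b,0), b=(a,0), c=(c,1): lhs=(b,0) != rhs=(a,0)
Total violating triples: 432


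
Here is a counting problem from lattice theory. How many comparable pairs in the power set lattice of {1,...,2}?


A comparable pair {a,b} has a < b or b < a in the order.
Count unordered pairs where one element is strictly below the other.
Examples: {{},{1}}, {{},{2}}, {{},{1,2}}, {{1},{1,2}}, ...
Total comparable pairs: 5


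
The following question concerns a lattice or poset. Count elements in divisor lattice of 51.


Divisors of 51: [1, 3, 17, 51]
Count: 4


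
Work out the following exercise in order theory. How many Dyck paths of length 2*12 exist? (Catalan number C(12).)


C(n) = C(2n, n) / (n+1).
C(24, 12) = 2704156
C(12) = 2704156 / 13 = 208012


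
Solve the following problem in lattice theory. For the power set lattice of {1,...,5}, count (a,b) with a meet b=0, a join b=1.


Complement pair (a,b): a meet b = bottom, a join b = top.
Here: A intersect B = {} and A union B = {1,...,5}.
Pairs found: ({},{1,2,3,4,5}), ({1},{2,3,4,5}), ({2},{1,3,4,5}), ({3},{1,2,4,5}), ... (28 more)
Total ordered pairs: 32


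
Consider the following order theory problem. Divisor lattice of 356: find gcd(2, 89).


In a divisor lattice, meet = gcd (greatest common divisor).
By Euclidean algorithm or factoring: gcd(2,89) = 1


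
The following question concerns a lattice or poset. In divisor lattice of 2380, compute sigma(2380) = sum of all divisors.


sigma(n) = sum of divisors.
Divisors of 2380: [1, 2, 4, 5, 7, 10, 14, 17, 20, 28, 34, 35, 68, 70, 85, 119, 140, 170, 238, 340, 476, 595, 1190, 2380]
Sum = 6048


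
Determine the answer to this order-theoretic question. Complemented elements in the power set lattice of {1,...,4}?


An element a is complemented if some b has a meet b = bottom, a join b = top.
every subset A has complement S\A, so all elements are complemented.
Complemented elements: {}, {1}, {2}, {3}, {4}, {1,2}, ... (10 more)
Count: 16


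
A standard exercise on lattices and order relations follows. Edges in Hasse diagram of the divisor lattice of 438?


A cover relation a -< b holds when a < b with no c strictly between.
Cover relations:
  1 -< 2
  1 -< 3
  1 -< 73
  2 -< 6
  2 -< 146
  3 -< 6
  3 -< 219
  6 -< 438
  ...4 more
Total: 12


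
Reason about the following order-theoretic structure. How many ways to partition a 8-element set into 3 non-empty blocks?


S(n,k) = k*S(n-1,k) + S(n-1,k-1).
S(7,3) = 301, S(7,2) = 63
S(8,3) = 3*301 + 63 = 903 + 63
S(8,3) = 966


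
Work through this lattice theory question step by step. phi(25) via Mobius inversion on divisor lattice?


phi(n) = n * prod_{p|n} (1 - 1/p).
Prime divisors of 25: [5]
phi(25) = 25 * (1 - 1/5)
phi(25) = 20


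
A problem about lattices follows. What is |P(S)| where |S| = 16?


Power set = 2^n.
2^16 = 65536


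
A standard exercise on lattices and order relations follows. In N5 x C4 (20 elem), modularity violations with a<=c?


Modular law: if a <= c then a v (b ^ c) = (a v b) ^ c.
Check all triples (a,b,c) with a <= c among 20 elements.
  e.g. a=(a,0), b=(c,0), c=(b,0): lhs=(a,0) != rhs=(b,0)
  e.g. a=(a,0), b=(c,1), c=(b,0): lhs=(a,0) != rhs=(b,0)
Total violating triples: 40


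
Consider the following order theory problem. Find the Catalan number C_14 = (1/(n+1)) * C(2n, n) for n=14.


C(n) = C(2n, n) / (n+1).
C(28, 14) = 40116600
C(14) = 40116600 / 15 = 2674440


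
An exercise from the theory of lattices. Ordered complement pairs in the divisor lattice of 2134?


Complement pair (a,b): a meet b = bottom, a join b = top.
Here: gcd(a,b)=1 and lcm(a,b)=2134, i.e. a*b=2134 with a,b coprime.
Pairs found: (1,2134), (2,1067), (11,194), (22,97), ... (4 more)
Total ordered pairs: 8


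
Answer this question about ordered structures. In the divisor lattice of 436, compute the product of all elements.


Divisors of 436: [1, 2, 4, 109, 218, 436]
Product = n^(d(n)/2) = 436^(6/2)
Product = 82881856


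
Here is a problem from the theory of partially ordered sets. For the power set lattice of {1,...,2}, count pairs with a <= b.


The order relation is {(a,b) : a <= b}, reflexive so it includes (a,a).
Examples: ({},{}), ({},{1,2}), ({},{1}), ({},{2}), ({1,2},{1,2}), ...
Total ordered pairs: 9


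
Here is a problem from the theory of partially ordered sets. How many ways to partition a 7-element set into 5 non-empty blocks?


S(n,k) = k*S(n-1,k) + S(n-1,k-1).
S(6,5) = 15, S(6,4) = 65
S(7,5) = 5*15 + 65 = 75 + 65
S(7,5) = 140


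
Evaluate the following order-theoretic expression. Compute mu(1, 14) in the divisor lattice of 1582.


In a divisor lattice, mu(a,b) = mu(b/a) where mu is the classical Mobius function.
b/a = 14/1 = 14
Prime factorization of 14: primes [2, 7]
14 is squarefree with 2 prime factor(s), so mu(14) = (-1)^2 = 1


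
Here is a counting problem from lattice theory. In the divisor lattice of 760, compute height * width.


Height = length of longest chain minus 1; width = size of largest antichain.
A maximum chain: 1 | 19 | 95 | 190 | 380 | 760  (height 5).
A maximum antichain: {4, 10, 38, 95}  (width 4).
Product = 5 * 4 = 20


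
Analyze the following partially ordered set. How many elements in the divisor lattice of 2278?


Divisors of 2278: [1, 2, 17, 34, 67, 134, 1139, 2278]
Count: 8


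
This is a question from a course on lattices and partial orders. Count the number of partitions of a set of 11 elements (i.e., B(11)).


B(n) = number of set partitions of an n-element set.
B(n) satisfies the recurrence: B(n+1) = sum_k C(n,k)*B(k).
B(11) = 678570


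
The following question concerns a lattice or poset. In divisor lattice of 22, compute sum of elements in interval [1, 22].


Interval [1,22] in divisors of 22: [1, 2, 11, 22]
Sum = 36


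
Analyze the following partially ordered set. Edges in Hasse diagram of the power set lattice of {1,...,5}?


A cover relation a -< b holds when a < b with no c strictly between.
Cover relations:
  {} -< {1}
  {} -< {2}
  {} -< {3}
  {} -< {4}
  {} -< {5}
  {1} -< {1,2}
  {1} -< {1,3}
  {1} -< {1,4}
  ...72 more
Total: 80


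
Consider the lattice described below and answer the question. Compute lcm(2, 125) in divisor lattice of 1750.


In a divisor lattice, join = lcm (least common multiple).
gcd(2,125) = 1
lcm(2,125) = 2*125/gcd = 250/1 = 250


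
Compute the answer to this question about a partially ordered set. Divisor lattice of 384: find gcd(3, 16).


In a divisor lattice, meet = gcd (greatest common divisor).
By Euclidean algorithm or factoring: gcd(3,16) = 1


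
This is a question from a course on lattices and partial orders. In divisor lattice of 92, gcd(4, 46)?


Meet=gcd.
gcd(4,46)=2


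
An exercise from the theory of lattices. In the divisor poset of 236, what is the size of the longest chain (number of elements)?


A chain is a totally ordered subset; we count the number of elements in a maximum chain.
Compute, for each element x, the size of the longest chain ending at x:
  1: 1
  2: 2
  59: 2
  4: 3
  118: 3
  236: 4
A maximum chain: 1 < 2 < 4 < 236
Number of elements in the longest chain: 4


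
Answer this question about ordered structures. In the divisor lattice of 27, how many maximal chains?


A maximal chain goes from the minimum element to a maximal element via cover relations.
Counting all min-to-max paths in the cover graph.
Total maximal chains: 1


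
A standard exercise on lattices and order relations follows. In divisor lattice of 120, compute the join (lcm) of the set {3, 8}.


In a divisor lattice, join = lcm (least common multiple).
Compute lcm iteratively: start with first element, then lcm(current, next).
Elements: [3, 8]
lcm(3,8) = 24
Final lcm = 24


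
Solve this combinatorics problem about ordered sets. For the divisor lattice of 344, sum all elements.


sigma(n) = sum of divisors.
Divisors of 344: [1, 2, 4, 8, 43, 86, 172, 344]
Sum = 660


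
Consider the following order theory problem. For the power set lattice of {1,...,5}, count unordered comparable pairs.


A comparable pair {a,b} has a < b or b < a in the order.
Count unordered pairs where one element is strictly below the other.
Examples: {{},{1}}, {{},{2}}, {{},{3}}, {{},{4}}, ...
Total comparable pairs: 211


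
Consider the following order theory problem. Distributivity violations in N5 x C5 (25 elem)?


Distributive law: a ^ (b v c) = (a ^ b) v (a ^ c).
Check all 25^3 = 15625 ordered triples (a,b,c).
  e.g. a=(b,0), b=(a,0), c=(c,0): lhs=(b,0) != rhs=(a,0)
  e.g. a=(b,0), b=(a,0), c=(c,1): lhs=(b,0) != rhs=(a,0)
Total violating triples: 250


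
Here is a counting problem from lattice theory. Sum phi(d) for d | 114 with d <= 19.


Divisors of 114 up to 19: [1, 2, 3, 6, 19]
phi values: [1, 1, 2, 2, 18]
Sum = 24


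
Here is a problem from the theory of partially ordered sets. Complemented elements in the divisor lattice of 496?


An element a is complemented if some b has a meet b = bottom, a join b = top.
a is complemented iff gcd(a, n/a)=1, i.e. a is a unitary divisor of 496.
Complemented elements: 1, 16, 31, 496
Count: 4


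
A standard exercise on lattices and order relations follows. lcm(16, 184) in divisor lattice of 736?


Join=lcm.
gcd(16,184)=8
lcm=368


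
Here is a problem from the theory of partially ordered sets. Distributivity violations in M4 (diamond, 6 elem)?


Distributive law: a ^ (b v c) = (a ^ b) v (a ^ c).
Check all 6^3 = 216 ordered triples (a,b,c).
  e.g. a=a1, b=a2, c=a3: lhs=a1 != rhs=0
  e.g. a=a1, b=a2, c=a4: lhs=a1 != rhs=0
Total violating triples: 24


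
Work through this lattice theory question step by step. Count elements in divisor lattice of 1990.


Divisors of 1990: [1, 2, 5, 10, 199, 398, 995, 1990]
Count: 8


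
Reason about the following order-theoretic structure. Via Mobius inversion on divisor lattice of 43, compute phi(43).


phi(n) = n * prod_{p|n} (1 - 1/p).
Prime divisors of 43: [43]
phi(43) = 43 * (1 - 1/43)
phi(43) = 42


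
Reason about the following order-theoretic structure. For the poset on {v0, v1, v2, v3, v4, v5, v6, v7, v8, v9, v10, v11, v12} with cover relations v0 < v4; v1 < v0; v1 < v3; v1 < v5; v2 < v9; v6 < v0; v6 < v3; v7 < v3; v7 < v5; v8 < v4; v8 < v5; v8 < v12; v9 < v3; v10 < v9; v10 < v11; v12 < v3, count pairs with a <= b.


The order relation is {(a,b) : a <= b}, reflexive so it includes (a,a).
Examples: (v0,v0), (v0,v4), (v1,v0), (v1,v1), (v1,v3), ...
Total ordered pairs: 34


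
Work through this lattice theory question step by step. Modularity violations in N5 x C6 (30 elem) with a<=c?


Modular law: if a <= c then a v (b ^ c) = (a v b) ^ c.
Check all triples (a,b,c) with a <= c among 30 elements.
  e.g. a=(a,0), b=(c,0), c=(b,0): lhs=(a,0) != rhs=(b,0)
  e.g. a=(a,0), b=(c,1), c=(b,0): lhs=(a,0) != rhs=(b,0)
Total violating triples: 126


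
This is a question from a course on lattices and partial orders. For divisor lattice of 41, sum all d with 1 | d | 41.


Interval [1,41] in divisors of 41: [1, 41]
Sum = 42


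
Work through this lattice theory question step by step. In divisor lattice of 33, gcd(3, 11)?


Meet=gcd.
gcd(3,11)=1


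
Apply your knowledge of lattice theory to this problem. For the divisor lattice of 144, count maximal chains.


A maximal chain goes from the minimum element to a maximal element via cover relations.
Counting all min-to-max paths in the cover graph.
Total maximal chains: 15


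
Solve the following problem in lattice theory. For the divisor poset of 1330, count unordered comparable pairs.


A comparable pair {a,b} has a < b or b < a in the order.
Count unordered pairs where one element is strictly below the other.
Examples: {1,2}, {1,5}, {1,7}, {1,10}, ...
Total comparable pairs: 65


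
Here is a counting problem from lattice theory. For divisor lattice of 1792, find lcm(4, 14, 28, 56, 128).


In a divisor lattice, join = lcm (least common multiple).
Compute lcm iteratively: start with first element, then lcm(current, next).
Elements: [4, 14, 28, 56, 128]
lcm(4,14) = 28
lcm(28,28) = 28
lcm(28,56) = 56
lcm(56,128) = 896
Final lcm = 896


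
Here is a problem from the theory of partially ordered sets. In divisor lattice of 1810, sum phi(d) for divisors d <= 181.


Divisors of 1810 up to 181: [1, 2, 5, 10, 181]
phi values: [1, 1, 4, 4, 180]
Sum = 190


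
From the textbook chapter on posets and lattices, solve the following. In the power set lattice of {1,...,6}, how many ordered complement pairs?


Complement pair (a,b): a meet b = bottom, a join b = top.
Here: A intersect B = {} and A union B = {1,...,6}.
Pairs found: ({},{1,2,3,4,5,6}), ({1},{2,3,4,5,6}), ({2},{1,3,4,5,6}), ({3},{1,2,4,5,6}), ... (60 more)
Total ordered pairs: 64


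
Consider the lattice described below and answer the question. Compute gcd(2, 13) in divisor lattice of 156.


In a divisor lattice, meet = gcd (greatest common divisor).
By Euclidean algorithm or factoring: gcd(2,13) = 1


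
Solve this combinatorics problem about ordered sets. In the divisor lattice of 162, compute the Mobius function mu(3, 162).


In a divisor lattice, mu(a,b) = mu(b/a) where mu is the classical Mobius function.
b/a = 162/3 = 54
Prime factorization of 54: primes [2, 3]
54 is not squarefree, so mu(54) = 0


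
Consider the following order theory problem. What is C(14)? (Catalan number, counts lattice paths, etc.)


C(n) = C(2n, n) / (n+1).
C(28, 14) = 40116600
C(14) = 40116600 / 15 = 2674440


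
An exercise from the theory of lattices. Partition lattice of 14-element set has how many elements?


B(n) = number of set partitions of an n-element set.
B(n) satisfies the recurrence: B(n+1) = sum_k C(n,k)*B(k).
B(14) = 190899322


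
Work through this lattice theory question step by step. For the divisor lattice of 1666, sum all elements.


sigma(n) = sum of divisors.
Divisors of 1666: [1, 2, 7, 14, 17, 34, 49, 98, 119, 238, 833, 1666]
Sum = 3078


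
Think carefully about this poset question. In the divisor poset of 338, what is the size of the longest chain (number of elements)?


A chain is a totally ordered subset; we count the number of elements in a maximum chain.
Compute, for each element x, the size of the longest chain ending at x:
  1: 1
  2: 2
  13: 2
  169: 3
  26: 3
  338: 4
A maximum chain: 1 < 2 < 26 < 338
Number of elements in the longest chain: 4


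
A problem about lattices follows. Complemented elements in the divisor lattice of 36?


An element a is complemented if some b has a meet b = bottom, a join b = top.
a is complemented iff gcd(a, n/a)=1, i.e. a is a unitary divisor of 36.
Complemented elements: 1, 4, 9, 36
Count: 4


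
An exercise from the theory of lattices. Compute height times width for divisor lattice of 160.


Height = length of longest chain minus 1; width = size of largest antichain.
A maximum chain: 1 | 5 | 10 | 20 | 40 | 80 | 160  (height 6).
A maximum antichain: {2, 5}  (width 2).
Product = 6 * 2 = 12


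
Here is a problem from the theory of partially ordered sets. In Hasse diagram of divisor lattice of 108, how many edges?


A cover relation a -< b holds when a < b with no c strictly between.
Cover relations:
  1 -< 2
  1 -< 3
  2 -< 4
  2 -< 6
  3 -< 6
  3 -< 9
  4 -< 12
  6 -< 12
  ...9 more
Total: 17
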